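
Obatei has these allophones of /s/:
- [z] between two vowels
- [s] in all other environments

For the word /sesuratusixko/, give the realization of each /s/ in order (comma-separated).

Occurrence 1 (position 1): no conditioning environment matches → elsewhere allophone [s].
Occurrence 2 (position 3): between two vowels → [z].
Occurrence 3 (position 9): between two vowels → [z].

[s], [z], [z]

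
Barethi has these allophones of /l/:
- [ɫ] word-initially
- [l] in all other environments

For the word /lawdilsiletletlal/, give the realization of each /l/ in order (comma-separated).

Occurrence 1 (position 1): word-initially → [ɫ].
Occurrence 2 (position 6): no conditioning environment matches → elsewhere allophone [l].
Occurrence 3 (position 9): no conditioning environment matches → elsewhere allophone [l].
Occurrence 4 (position 12): no conditioning environment matches → elsewhere allophone [l].
Occurrence 5 (position 15): no conditioning environment matches → elsewhere allophone [l].
Occurrence 6 (position 17): no conditioning environment matches → elsewhere allophone [l].

[ɫ], [l], [l], [l], [l], [l]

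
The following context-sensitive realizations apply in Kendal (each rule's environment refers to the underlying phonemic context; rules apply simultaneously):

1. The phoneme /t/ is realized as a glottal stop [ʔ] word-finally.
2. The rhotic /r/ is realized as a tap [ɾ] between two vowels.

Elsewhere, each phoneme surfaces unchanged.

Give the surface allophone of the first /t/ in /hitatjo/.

[t]

/t/ (between /i/ and /a/) is in the target of rule 1 but the environment (word-finally) is not met → [t].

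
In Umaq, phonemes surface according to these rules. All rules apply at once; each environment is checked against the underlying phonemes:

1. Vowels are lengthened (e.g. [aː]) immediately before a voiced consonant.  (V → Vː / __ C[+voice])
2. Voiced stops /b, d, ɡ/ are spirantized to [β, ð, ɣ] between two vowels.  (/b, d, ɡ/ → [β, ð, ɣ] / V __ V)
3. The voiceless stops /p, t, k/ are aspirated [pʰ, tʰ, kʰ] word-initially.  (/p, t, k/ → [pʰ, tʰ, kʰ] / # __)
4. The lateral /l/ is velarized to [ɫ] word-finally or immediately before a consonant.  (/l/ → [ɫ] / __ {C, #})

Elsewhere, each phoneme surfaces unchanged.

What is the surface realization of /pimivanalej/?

/p/ — word-initial, word-initially — surfaces as [pʰ] (rule 3).
/i/ (between /p/ and /m/) occurs before a voiced consonant → [iː] by rule 1.
/m/ (between /i/ and /i/) is unaffected → [m].
/i/ — between /m/ and /v/, before a voiced consonant — surfaces as [iː] (rule 1).
/v/ (between /i/ and /a/) is unaffected → [v].
/a/ (between /v/ and /n/): before a voiced consonant, so rule 1 applies → [aː].
/n/ — not in any rule's target class → [n].
/a/ — between /n/ and /l/, before a voiced consonant — surfaces as [aː] (rule 1).
/l/ (between /a/ and /e/) is in the target of rule 4 but the environment (word-finally or immediately before a consonant) is not met → [l].
/e/ — between /l/ and /j/, before a voiced consonant — surfaces as [eː] (rule 1).
/j/ (word-final) is unaffected → [j].

[pʰiːmiːvaːnaːleːj]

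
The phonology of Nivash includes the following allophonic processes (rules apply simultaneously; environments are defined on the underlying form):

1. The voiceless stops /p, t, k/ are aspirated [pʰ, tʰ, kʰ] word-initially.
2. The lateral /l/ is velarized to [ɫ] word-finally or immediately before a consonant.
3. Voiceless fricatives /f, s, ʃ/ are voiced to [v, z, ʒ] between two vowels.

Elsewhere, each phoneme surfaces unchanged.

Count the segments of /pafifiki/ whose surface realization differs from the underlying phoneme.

Segments that undergo a rule: /p/ → [pʰ] (rule 1); /f/ → [v] (rule 3); /f/ → [v] (rule 3).
All other segments surface unchanged.

3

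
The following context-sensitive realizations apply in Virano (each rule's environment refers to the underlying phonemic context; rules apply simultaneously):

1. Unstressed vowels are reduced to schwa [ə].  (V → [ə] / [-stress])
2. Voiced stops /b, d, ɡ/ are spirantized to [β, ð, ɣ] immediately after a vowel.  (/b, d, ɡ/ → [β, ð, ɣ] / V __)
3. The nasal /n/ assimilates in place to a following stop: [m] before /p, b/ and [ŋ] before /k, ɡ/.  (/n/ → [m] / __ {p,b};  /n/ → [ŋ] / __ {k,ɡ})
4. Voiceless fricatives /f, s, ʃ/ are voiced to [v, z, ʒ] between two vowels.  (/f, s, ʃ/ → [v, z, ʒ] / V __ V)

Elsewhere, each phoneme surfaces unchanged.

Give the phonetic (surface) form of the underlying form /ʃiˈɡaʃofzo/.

[ʃəˈɣaʒəfzə]

/ʃ/ (word-initial) fails the environment for rule 4, so it stays [ʃ].
/i/ meets the environment for rule 1 (in an unstressed syllable) → [ə].
/ɡ/ — between /i/ and /a/, immediately after a vowel — surfaces as [ɣ] (rule 2).
/a/ (between /ɡ/ and /ʃ/): rule 1 targets it, but not in an unstressed syllable → unchanged [a].
/ʃ/ (between /a/ and /o/) occurs between two vowels → [ʒ] by rule 4.
/o/ — between /ʃ/ and /f/, in an unstressed syllable — surfaces as [ə] (rule 1).
/f/ — between /o/ and /z/; rule 4 does not apply here → [f].
Rule 1 applies to /o/ (word-final: in an unstressed syllable) → [ə].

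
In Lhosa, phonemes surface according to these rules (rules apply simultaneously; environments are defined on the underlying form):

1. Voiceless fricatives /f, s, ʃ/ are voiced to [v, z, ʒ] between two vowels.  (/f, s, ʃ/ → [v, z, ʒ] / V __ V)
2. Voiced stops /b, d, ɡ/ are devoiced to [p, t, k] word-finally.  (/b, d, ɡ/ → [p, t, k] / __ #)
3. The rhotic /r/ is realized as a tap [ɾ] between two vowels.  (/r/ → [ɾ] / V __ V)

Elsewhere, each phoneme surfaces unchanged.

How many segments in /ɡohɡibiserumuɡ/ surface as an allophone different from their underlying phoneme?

Segments that undergo a rule: /s/ → [z] (rule 1); /r/ → [ɾ] (rule 3); /ɡ/ → [k] (rule 2).
All other segments surface unchanged.

3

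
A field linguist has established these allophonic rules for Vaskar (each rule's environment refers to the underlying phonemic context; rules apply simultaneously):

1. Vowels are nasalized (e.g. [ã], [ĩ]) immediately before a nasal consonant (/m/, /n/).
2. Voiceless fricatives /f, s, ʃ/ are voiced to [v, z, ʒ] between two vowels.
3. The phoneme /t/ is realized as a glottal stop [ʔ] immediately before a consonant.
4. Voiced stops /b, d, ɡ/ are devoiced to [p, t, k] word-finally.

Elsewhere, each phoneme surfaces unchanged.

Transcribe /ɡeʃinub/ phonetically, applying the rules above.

[ɡeʒĩnup]

/ɡ/ (word-initial): rule 4 targets it, but not word-finally → unchanged [ɡ].
/e/ — between /ɡ/ and /ʃ/; rule 1 does not apply here → [e].
Rule 2 applies to /ʃ/ (between /e/ and /i/: between two vowels) → [ʒ].
/i/ (between /ʃ/ and /n/): before a nasal consonant, so rule 1 applies → [ĩ].
/n/ (between /i/ and /u/): no rule targets it → [n].
/u/ (between /n/ and /b/): rule 1 targets it, but not before a nasal consonant → unchanged [u].
/b/ (word-final) occurs word-finally → [p] by rule 4.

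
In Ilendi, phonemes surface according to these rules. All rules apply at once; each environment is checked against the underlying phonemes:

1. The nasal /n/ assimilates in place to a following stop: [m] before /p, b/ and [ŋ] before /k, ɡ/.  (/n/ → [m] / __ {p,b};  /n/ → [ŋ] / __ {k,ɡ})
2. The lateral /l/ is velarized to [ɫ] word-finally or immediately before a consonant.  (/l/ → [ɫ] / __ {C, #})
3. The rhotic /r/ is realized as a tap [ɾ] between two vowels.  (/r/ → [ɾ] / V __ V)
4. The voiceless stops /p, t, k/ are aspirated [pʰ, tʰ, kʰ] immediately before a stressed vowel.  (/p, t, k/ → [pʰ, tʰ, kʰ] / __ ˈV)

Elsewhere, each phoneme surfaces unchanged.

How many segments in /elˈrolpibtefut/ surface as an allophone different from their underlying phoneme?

Segments that undergo a rule: /l/ → [ɫ] (rule 2); /l/ → [ɫ] (rule 2).
All other segments surface unchanged.

2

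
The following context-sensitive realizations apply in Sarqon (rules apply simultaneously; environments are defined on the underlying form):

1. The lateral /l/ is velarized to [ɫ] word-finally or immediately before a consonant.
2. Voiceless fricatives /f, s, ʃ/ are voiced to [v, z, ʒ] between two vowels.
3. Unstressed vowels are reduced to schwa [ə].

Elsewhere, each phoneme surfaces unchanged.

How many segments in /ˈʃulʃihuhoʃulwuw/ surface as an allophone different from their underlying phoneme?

Segments that undergo a rule: /l/ → [ɫ] (rule 1); /i/ → [ə] (rule 3); /u/ → [ə] (rule 3); /o/ → [ə] (rule 3); /ʃ/ → [ʒ] (rule 2); /u/ → [ə] (rule 3); /l/ → [ɫ] (rule 1); /u/ → [ə] (rule 3).
All other segments surface unchanged.

8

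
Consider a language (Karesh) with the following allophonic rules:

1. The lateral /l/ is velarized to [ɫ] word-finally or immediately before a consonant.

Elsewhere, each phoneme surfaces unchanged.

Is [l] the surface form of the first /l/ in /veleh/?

/l/ (between /e/ and /e/) fails the environment for rule 1, so it stays [l].
The actual realization is [l], which matches [l].

Yes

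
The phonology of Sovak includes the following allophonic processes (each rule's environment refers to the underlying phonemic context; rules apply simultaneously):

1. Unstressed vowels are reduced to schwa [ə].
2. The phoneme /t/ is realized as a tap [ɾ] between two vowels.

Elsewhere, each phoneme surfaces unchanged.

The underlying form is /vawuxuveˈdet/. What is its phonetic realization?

[vəwəxəvəˈdet]

/a/ meets the environment for rule 1 (in an unstressed syllable) → [ə].
Rule 1 applies to /u/ (between /w/ and /x/: in an unstressed syllable) → [ə].
/u/ (between /x/ and /v/): in an unstressed syllable, so rule 1 applies → [ə].
/e/ meets the environment for rule 1 (in an unstressed syllable) → [ə].
/e/ — between /d/ and /t/; rule 1 does not apply here → [e].
/t/ (word-final) is in the target of rule 2 but the environment (between two vowels) is not met → [t].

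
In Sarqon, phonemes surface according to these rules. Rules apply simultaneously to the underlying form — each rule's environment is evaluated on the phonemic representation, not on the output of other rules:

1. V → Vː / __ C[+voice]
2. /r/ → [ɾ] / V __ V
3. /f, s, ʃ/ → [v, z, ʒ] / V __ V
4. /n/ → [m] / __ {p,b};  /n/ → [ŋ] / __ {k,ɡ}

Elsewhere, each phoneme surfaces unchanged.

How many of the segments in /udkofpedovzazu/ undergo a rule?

4

Segments that undergo a rule: /u/ → [uː] (rule 1); /e/ → [eː] (rule 1); /o/ → [oː] (rule 1); /a/ → [aː] (rule 1).
All other segments surface unchanged.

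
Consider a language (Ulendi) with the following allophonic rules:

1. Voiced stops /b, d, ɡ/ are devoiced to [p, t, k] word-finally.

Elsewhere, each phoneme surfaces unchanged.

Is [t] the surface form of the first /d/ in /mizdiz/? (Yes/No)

/d/ (between /z/ and /i/) fails the environment for rule 1, so it stays [d].
The actual realization is [d], not [t].

No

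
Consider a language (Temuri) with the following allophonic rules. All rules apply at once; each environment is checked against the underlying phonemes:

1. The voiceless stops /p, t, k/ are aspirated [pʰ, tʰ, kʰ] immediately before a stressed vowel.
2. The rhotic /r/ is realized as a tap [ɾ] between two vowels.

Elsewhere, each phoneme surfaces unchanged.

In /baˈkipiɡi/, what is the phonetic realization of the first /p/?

/p/ (between /i/ and /i/) is in the target of rule 1 but the environment (immediately before a stressed vowel) is not met → [p].

[p]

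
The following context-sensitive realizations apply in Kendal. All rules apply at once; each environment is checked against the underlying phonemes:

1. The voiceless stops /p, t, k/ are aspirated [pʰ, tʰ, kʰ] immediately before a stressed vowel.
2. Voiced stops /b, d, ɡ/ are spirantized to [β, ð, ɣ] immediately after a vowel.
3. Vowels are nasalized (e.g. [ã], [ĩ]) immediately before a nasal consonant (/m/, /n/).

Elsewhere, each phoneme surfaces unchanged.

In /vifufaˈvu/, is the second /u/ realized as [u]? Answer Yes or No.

Yes

/u/ (word-final): rule 3 targets it, but not before a nasal consonant → unchanged [u].
The actual realization is [u], which matches [u].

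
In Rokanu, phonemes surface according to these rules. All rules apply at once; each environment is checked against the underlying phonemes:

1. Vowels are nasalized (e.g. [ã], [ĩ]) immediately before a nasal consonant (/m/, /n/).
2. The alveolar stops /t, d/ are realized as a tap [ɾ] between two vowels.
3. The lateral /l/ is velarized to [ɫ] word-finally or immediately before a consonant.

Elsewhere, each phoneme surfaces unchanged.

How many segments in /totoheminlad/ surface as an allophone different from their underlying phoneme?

3

Segments that undergo a rule: /t/ → [ɾ] (rule 2); /e/ → [ẽ] (rule 1); /i/ → [ĩ] (rule 1).
All other segments surface unchanged.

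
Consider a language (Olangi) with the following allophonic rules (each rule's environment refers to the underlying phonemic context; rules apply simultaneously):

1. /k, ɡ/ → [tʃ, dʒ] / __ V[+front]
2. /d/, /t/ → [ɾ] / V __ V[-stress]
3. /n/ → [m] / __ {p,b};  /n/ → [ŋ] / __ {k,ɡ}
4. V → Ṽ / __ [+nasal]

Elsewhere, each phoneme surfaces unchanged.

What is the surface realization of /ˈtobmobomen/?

/t/ (word-initial): rule 2 targets it, but not between a vowel and a following unstressed vowel → unchanged [t].
/o/ — between /t/ and /b/; rule 4 does not apply here → [o].
/b/ (between /o/ and /m/): no rule targets it → [b].
/m/ — not in any rule's target class → [m].
/o/ — between /m/ and /b/; rule 4 does not apply here → [o].
/b/ (between /o/ and /o/): no rule targets it → [b].
/o/ (between /b/ and /m/): before a nasal consonant, so rule 4 applies → [õ].
/m/ (between /o/ and /e/): no rule targets it → [m].
Rule 4 applies to /e/ (between /m/ and /n/: before a nasal consonant) → [ẽ].
/n/ (word-final): rule 3 targets it, but not before a labial or velar stop → unchanged [n].

[ˈtobmobõmẽn]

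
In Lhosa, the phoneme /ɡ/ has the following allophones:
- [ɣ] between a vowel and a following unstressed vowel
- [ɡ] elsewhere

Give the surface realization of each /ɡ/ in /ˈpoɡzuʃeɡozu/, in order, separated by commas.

Occurrence 1 (position 3): no conditioning environment matches → elsewhere allophone [ɡ].
Occurrence 2 (position 8): between a vowel and a following unstressed vowel → [ɣ].

[ɡ], [ɣ]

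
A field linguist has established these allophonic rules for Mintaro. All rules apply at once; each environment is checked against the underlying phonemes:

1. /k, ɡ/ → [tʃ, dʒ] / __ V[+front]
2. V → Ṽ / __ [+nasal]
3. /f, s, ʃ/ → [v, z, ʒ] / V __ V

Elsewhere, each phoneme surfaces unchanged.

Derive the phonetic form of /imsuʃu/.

/i/ meets the environment for rule 2 (before a nasal consonant) → [ĩ].
/m/ (between /i/ and /s/) is unaffected → [m].
/s/ — between /m/ and /u/; rule 3 does not apply here → [s].
/u/ (between /s/ and /ʃ/) fails the environment for rule 2, so it stays [u].
/ʃ/ — between /u/ and /u/, between two vowels — surfaces as [ʒ] (rule 3).
/u/ (word-final) fails the environment for rule 2, so it stays [u].

[ĩmsuʒu]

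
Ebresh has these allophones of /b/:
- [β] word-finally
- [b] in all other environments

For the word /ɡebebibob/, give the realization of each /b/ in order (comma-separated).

Occurrence 1 (position 3): no conditioning environment matches → elsewhere allophone [b].
Occurrence 2 (position 5): no conditioning environment matches → elsewhere allophone [b].
Occurrence 3 (position 7): no conditioning environment matches → elsewhere allophone [b].
Occurrence 4 (position 9): word-finally → [β].

[b], [b], [b], [β]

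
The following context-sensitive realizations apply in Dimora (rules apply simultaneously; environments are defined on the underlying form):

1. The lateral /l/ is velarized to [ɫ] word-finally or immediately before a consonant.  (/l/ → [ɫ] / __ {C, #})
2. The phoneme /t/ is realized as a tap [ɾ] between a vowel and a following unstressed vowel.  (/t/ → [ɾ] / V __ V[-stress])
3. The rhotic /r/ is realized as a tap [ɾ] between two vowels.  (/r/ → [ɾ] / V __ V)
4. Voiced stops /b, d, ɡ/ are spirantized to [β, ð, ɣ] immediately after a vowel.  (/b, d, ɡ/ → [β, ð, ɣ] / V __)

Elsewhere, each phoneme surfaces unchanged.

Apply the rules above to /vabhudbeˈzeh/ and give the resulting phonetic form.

/v/ — not in any rule's target class → [v].
/a/ — not in any rule's target class → [a].
/b/ (between /a/ and /h/): immediately after a vowel, so rule 4 applies → [β].
/h/ (between /b/ and /u/) is unaffected → [h].
/u/ (between /h/ and /d/): no rule targets it → [u].
/d/ meets the environment for rule 4 (immediately after a vowel) → [ð].
/b/ (between /d/ and /e/) fails the environment for rule 4, so it stays [b].
/e/ (between /b/ and /z/) is unaffected → [e].
/z/ stays [z].
/e/ (between /z/ and /h/): no rule targets it → [e].
/h/ (word-final): no rule targets it → [h].

[vaβhuðbeˈzeh]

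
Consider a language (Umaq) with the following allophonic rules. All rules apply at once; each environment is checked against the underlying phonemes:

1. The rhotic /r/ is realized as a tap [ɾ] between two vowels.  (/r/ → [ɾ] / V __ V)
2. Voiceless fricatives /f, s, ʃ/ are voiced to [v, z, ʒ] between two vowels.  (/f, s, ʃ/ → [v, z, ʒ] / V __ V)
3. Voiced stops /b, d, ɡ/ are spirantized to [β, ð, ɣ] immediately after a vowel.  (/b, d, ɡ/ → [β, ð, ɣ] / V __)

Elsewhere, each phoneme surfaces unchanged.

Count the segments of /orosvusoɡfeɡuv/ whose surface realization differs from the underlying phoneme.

4

Segments that undergo a rule: /r/ → [ɾ] (rule 1); /s/ → [z] (rule 2); /ɡ/ → [ɣ] (rule 3); /ɡ/ → [ɣ] (rule 3).
All other segments surface unchanged.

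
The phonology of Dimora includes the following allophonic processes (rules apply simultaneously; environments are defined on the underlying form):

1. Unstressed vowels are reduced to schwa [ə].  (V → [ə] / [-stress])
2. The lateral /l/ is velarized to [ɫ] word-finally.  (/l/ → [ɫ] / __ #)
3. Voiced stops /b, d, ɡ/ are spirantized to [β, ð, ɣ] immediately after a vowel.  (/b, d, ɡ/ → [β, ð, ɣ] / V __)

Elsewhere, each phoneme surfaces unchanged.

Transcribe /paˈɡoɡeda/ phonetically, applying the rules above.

[pəˈɣoɣəðə]

/a/ (between /p/ and /ɡ/) occurs in an unstressed syllable → [ə] by rule 1.
Rule 3 applies to /ɡ/ (between /a/ and /o/: immediately after a vowel) → [ɣ].
/o/ (between /ɡ/ and /ɡ/): rule 1 targets it, but not in an unstressed syllable → unchanged [o].
Rule 3 applies to /ɡ/ (between /o/ and /e/: immediately after a vowel) → [ɣ].
Rule 1 applies to /e/ (between /ɡ/ and /d/: in an unstressed syllable) → [ə].
/d/ meets the environment for rule 3 (immediately after a vowel) → [ð].
/a/ (word-final): in an unstressed syllable, so rule 1 applies → [ə].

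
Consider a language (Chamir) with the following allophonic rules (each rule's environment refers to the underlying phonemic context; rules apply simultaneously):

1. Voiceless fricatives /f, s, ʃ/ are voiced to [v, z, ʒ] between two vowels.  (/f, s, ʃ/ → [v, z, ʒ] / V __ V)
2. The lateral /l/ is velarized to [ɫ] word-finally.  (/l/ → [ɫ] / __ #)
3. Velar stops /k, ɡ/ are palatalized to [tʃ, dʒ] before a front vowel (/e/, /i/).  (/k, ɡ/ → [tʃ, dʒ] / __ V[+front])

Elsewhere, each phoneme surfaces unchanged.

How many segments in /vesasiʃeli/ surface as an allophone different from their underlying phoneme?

3

Segments that undergo a rule: /s/ → [z] (rule 1); /s/ → [z] (rule 1); /ʃ/ → [ʒ] (rule 1).
All other segments surface unchanged.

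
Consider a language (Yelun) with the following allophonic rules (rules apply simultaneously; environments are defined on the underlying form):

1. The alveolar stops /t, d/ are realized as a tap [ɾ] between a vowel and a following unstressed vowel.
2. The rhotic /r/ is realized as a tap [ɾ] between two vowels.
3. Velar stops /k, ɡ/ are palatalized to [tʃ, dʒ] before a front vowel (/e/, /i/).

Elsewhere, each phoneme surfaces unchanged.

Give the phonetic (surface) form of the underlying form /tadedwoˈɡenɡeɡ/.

/t/ — word-initial; rule 1 does not apply here → [t].
/a/ stays [a].
/d/ — between /a/ and /e/, between a vowel and a following unstressed vowel — surfaces as [ɾ] (rule 1).
/e/ (between /d/ and /d/) is unaffected → [e].
/d/ — between /e/ and /w/; rule 1 does not apply here → [d].
/w/ — not in any rule's target class → [w].
/o/ — not in any rule's target class → [o].
Rule 3 applies to /ɡ/ (between /o/ and /e/: before a front vowel) → [dʒ].
/e/ — not in any rule's target class → [e].
/n/ (between /e/ and /ɡ/): no rule targets it → [n].
/ɡ/ meets the environment for rule 3 (before a front vowel) → [dʒ].
/e/ stays [e].
/ɡ/ (word-final) is in the target of rule 3 but the environment (before a front vowel) is not met → [ɡ].

[taɾedwoˈdʒendʒeɡ]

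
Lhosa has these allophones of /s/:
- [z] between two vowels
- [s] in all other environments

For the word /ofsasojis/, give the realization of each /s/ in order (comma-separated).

[s], [z], [s]

Occurrence 1 (position 3): no conditioning environment matches → elsewhere allophone [s].
Occurrence 2 (position 5): between two vowels → [z].
Occurrence 3 (position 9): no conditioning environment matches → elsewhere allophone [s].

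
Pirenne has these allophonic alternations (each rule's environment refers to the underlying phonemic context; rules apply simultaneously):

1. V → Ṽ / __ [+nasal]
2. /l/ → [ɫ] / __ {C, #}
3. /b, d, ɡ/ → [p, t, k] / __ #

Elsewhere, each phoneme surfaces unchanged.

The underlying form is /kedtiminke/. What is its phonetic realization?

[kedtĩmĩnke]

/e/ — between /k/ and /d/; rule 1 does not apply here → [e].
/d/ — between /e/ and /t/; rule 3 does not apply here → [d].
/i/ meets the environment for rule 1 (before a nasal consonant) → [ĩ].
/i/ — between /m/ and /n/, before a nasal consonant — surfaces as [ĩ] (rule 1).
/e/ (word-final) fails the environment for rule 1, so it stays [e].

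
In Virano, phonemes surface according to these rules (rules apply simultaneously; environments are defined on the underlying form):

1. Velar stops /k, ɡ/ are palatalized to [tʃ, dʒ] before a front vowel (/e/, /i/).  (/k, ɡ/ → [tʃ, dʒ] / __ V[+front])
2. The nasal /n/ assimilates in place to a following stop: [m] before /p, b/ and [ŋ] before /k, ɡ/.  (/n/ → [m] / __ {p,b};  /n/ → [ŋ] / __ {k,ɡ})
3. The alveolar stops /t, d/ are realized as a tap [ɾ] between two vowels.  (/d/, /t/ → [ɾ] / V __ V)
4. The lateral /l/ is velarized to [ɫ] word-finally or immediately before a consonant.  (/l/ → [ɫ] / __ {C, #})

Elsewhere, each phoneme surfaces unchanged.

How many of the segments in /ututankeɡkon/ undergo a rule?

4

Segments that undergo a rule: /t/ → [ɾ] (rule 3); /t/ → [ɾ] (rule 3); /n/ → [ŋ] (rule 2); /k/ → [tʃ] (rule 1).
All other segments surface unchanged.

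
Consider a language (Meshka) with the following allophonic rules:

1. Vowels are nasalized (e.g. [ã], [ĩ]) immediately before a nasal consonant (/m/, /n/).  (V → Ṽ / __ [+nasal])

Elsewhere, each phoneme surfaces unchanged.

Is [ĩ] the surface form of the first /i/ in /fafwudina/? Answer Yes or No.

Yes

/i/ meets the environment for rule 1 (before a nasal consonant) → [ĩ].
The actual realization is [ĩ], which matches [ĩ].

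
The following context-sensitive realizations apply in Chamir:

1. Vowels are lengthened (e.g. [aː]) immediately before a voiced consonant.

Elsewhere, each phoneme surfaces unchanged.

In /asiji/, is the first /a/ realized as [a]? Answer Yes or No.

/a/ (word-initial) is in the target of rule 1 but the environment (before a voiced consonant) is not met → [a].
The actual realization is [a], which matches [a].

Yes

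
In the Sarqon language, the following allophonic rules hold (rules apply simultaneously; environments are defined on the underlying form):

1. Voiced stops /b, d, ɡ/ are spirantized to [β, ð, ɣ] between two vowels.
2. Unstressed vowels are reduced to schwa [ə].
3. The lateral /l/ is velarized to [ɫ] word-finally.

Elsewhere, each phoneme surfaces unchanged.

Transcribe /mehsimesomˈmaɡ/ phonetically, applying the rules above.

/m/ — not in any rule's target class → [m].
/e/ — between /m/ and /h/, in an unstressed syllable — surfaces as [ə] (rule 2).
/h/ — not in any rule's target class → [h].
/s/ (between /h/ and /i/) is unaffected → [s].
/i/ (between /s/ and /m/) occurs in an unstressed syllable → [ə] by rule 2.
/m/ (between /i/ and /e/): no rule targets it → [m].
/e/ — between /m/ and /s/, in an unstressed syllable — surfaces as [ə] (rule 2).
/s/ — not in any rule's target class → [s].
/o/ (between /s/ and /m/): in an unstressed syllable, so rule 2 applies → [ə].
/m/ (between /o/ and /m/): no rule targets it → [m].
/m/ stays [m].
/a/ (between /m/ and /ɡ/) fails the environment for rule 2, so it stays [a].
/ɡ/ (word-final) fails the environment for rule 1, so it stays [ɡ].

[məhsəməsəmˈmaɡ]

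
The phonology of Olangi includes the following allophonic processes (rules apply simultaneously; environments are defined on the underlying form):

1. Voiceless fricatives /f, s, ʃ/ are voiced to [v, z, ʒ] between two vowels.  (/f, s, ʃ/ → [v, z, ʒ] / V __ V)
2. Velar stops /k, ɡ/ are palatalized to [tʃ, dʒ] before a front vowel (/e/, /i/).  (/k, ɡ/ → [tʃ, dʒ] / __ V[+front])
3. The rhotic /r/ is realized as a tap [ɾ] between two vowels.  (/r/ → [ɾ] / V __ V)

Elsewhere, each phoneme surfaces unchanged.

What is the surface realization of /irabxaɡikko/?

/i/ — not in any rule's target class → [i].
/r/ (between /i/ and /a/): between two vowels, so rule 3 applies → [ɾ].
/a/ — not in any rule's target class → [a].
/b/ (between /a/ and /x/): no rule targets it → [b].
/x/ — not in any rule's target class → [x].
/a/ (between /x/ and /ɡ/): no rule targets it → [a].
/ɡ/ (between /a/ and /i/) occurs before a front vowel → [dʒ] by rule 2.
/i/ (between /ɡ/ and /k/) is unaffected → [i].
/k/ (between /i/ and /k/): rule 2 targets it, but not before a front vowel → unchanged [k].
/k/ (between /k/ and /o/) fails the environment for rule 2, so it stays [k].
/o/ (word-final): no rule targets it → [o].

[iɾabxadʒikko]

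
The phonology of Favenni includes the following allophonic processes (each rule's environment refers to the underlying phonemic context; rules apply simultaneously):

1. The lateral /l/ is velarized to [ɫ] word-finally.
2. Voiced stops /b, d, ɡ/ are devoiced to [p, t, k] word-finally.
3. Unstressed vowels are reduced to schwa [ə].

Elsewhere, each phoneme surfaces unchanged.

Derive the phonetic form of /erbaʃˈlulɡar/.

/e/ meets the environment for rule 3 (in an unstressed syllable) → [ə].
/b/ (between /r/ and /a/): rule 2 targets it, but not word-finally → unchanged [b].
/a/ — between /b/ and /ʃ/, in an unstressed syllable — surfaces as [ə] (rule 3).
/l/ — between /ʃ/ and /u/; rule 1 does not apply here → [l].
/u/ (between /l/ and /l/) is in the target of rule 3 but the environment (in an unstressed syllable) is not met → [u].
/l/ (between /u/ and /ɡ/) is in the target of rule 1 but the environment (word-finally) is not met → [l].
/ɡ/ (between /l/ and /a/) fails the environment for rule 2, so it stays [ɡ].
/a/ — between /ɡ/ and /r/, in an unstressed syllable — surfaces as [ə] (rule 3).

[ərbəʃˈlulɡər]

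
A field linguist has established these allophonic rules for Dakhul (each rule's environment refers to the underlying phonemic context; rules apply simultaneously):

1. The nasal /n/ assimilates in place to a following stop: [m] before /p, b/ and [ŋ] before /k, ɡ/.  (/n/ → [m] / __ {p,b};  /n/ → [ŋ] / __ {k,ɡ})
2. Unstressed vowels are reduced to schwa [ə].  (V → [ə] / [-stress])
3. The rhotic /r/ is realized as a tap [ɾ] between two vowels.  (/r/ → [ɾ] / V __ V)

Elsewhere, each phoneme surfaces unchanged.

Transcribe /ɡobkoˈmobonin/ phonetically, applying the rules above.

[ɡəbkəˈmobənən]

/ɡ/ stays [ɡ].
/o/ (between /ɡ/ and /b/): in an unstressed syllable, so rule 2 applies → [ə].
/b/ — not in any rule's target class → [b].
/k/ stays [k].
/o/ — between /k/ and /m/, in an unstressed syllable — surfaces as [ə] (rule 2).
/m/ (between /o/ and /o/) is unaffected → [m].
/o/ — between /m/ and /b/; rule 2 does not apply here → [o].
/b/ — not in any rule's target class → [b].
/o/ (between /b/ and /n/): in an unstressed syllable, so rule 2 applies → [ə].
/n/ (between /o/ and /i/) fails the environment for rule 1, so it stays [n].
/i/ (between /n/ and /n/) occurs in an unstressed syllable → [ə] by rule 2.
/n/ (word-final): rule 1 targets it, but not before a labial or velar stop → unchanged [n].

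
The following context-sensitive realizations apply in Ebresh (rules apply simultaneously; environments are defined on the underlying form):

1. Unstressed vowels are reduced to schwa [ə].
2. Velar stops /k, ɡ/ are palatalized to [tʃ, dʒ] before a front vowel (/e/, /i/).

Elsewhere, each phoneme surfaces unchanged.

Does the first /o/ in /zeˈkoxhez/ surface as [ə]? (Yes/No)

No

/o/ (between /k/ and /x/) fails the environment for rule 1, so it stays [o].
The actual realization is [o], not [ə].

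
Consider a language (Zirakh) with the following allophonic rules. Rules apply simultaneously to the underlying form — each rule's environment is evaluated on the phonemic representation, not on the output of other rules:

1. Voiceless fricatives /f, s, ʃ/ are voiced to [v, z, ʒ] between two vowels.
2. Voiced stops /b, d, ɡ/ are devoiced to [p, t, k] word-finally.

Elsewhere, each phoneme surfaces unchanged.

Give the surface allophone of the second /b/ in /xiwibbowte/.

/b/ (between /b/ and /o/) is in the target of rule 2 but the environment (word-finally) is not met → [b].

[b]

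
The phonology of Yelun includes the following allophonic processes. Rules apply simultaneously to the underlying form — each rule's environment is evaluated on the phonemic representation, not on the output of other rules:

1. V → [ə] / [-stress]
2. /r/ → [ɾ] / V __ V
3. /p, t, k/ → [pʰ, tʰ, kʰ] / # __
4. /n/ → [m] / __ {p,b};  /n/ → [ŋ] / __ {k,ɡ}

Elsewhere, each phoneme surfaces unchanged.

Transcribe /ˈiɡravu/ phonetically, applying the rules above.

[ˈiɡrəvə]

/i/ (word-initial) fails the environment for rule 1, so it stays [i].
/ɡ/ stays [ɡ].
/r/ (between /ɡ/ and /a/) is in the target of rule 2 but the environment (between two vowels) is not met → [r].
/a/ — between /r/ and /v/, in an unstressed syllable — surfaces as [ə] (rule 1).
/v/ (between /a/ and /u/) is unaffected → [v].
Rule 1 applies to /u/ (word-final: in an unstressed syllable) → [ə].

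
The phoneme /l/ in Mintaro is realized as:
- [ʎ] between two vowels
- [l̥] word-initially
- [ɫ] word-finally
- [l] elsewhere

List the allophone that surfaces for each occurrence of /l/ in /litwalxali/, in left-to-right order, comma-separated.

[l̥], [l], [ʎ]

Occurrence 1 (position 1): word-initially → [l̥].
Occurrence 2 (position 6): no conditioning environment matches → elsewhere allophone [l].
Occurrence 3 (position 9): between two vowels → [ʎ].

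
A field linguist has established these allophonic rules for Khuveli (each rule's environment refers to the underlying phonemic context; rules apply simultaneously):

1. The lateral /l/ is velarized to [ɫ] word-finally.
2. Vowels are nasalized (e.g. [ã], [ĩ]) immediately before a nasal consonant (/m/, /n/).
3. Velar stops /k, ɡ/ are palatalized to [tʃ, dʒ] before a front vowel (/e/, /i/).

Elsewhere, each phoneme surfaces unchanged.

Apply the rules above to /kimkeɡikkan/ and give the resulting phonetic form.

[tʃĩmtʃedʒikkãn]

/k/ (word-initial) occurs before a front vowel → [tʃ] by rule 3.
/i/ meets the environment for rule 2 (before a nasal consonant) → [ĩ].
/m/ — not in any rule's target class → [m].
/k/ (between /m/ and /e/) occurs before a front vowel → [tʃ] by rule 3.
/e/ (between /k/ and /ɡ/): rule 2 targets it, but not before a nasal consonant → unchanged [e].
/ɡ/ — between /e/ and /i/, before a front vowel — surfaces as [dʒ] (rule 3).
/i/ — between /ɡ/ and /k/; rule 2 does not apply here → [i].
/k/ (between /i/ and /k/) is in the target of rule 3 but the environment (before a front vowel) is not met → [k].
/k/ — between /k/ and /a/; rule 3 does not apply here → [k].
/a/ (between /k/ and /n/) occurs before a nasal consonant → [ã] by rule 2.
/n/ (word-final) is unaffected → [n].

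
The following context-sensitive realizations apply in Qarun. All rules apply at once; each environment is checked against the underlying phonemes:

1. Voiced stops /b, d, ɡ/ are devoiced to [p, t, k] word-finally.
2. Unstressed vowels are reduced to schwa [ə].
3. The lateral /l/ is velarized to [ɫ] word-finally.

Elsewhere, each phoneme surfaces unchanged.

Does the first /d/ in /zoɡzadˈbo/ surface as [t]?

No

/d/ (between /a/ and /b/) fails the environment for rule 1, so it stays [d].
The actual realization is [d], not [t].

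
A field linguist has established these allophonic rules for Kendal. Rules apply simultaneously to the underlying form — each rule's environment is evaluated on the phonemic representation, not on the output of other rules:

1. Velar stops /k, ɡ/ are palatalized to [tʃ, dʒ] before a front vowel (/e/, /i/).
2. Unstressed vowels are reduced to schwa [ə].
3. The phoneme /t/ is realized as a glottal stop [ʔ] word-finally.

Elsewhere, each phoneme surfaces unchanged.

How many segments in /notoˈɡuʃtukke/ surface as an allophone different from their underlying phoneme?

Segments that undergo a rule: /o/ → [ə] (rule 2); /o/ → [ə] (rule 2); /u/ → [ə] (rule 2); /k/ → [tʃ] (rule 1); /e/ → [ə] (rule 2).
All other segments surface unchanged.

5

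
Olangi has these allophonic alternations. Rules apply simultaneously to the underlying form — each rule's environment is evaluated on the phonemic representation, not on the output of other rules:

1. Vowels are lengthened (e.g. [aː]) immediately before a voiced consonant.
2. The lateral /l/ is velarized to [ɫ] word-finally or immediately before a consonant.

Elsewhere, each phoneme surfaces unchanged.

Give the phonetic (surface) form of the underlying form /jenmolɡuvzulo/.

[jeːnmoːɫɡuːvzuːlo]

/j/ (word-initial) is unaffected → [j].
Rule 1 applies to /e/ (between /j/ and /n/: before a voiced consonant) → [eː].
/n/ — not in any rule's target class → [n].
/m/ — not in any rule's target class → [m].
/o/ (between /m/ and /l/): before a voiced consonant, so rule 1 applies → [oː].
Rule 2 applies to /l/ (between /o/ and /ɡ/: word-finally or immediately before a consonant) → [ɫ].
/ɡ/ — not in any rule's target class → [ɡ].
Rule 1 applies to /u/ (between /ɡ/ and /v/: before a voiced consonant) → [uː].
/v/ (between /u/ and /z/): no rule targets it → [v].
/z/ (between /v/ and /u/): no rule targets it → [z].
/u/ — between /z/ and /l/, before a voiced consonant — surfaces as [uː] (rule 1).
/l/ (between /u/ and /o/): rule 2 targets it, but not word-finally or immediately before a consonant → unchanged [l].
/o/ (word-final) is in the target of rule 1 but the environment (before a voiced consonant) is not met → [o].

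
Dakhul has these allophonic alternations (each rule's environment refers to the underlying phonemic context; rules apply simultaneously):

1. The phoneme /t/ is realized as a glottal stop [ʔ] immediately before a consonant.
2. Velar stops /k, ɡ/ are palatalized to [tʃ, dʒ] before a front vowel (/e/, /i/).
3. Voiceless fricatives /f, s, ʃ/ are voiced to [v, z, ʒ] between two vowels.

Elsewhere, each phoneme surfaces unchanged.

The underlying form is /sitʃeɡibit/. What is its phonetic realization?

[siʔʃedʒibit]

/s/ — word-initial; rule 3 does not apply here → [s].
/i/ (between /s/ and /t/) is unaffected → [i].
/t/ (between /i/ and /ʃ/) occurs immediately before a consonant → [ʔ] by rule 1.
/ʃ/ (between /t/ and /e/) is in the target of rule 3 but the environment (between two vowels) is not met → [ʃ].
/e/ — not in any rule's target class → [e].
/ɡ/ (between /e/ and /i/): before a front vowel, so rule 2 applies → [dʒ].
/i/ (between /ɡ/ and /b/): no rule targets it → [i].
/b/ stays [b].
/i/ stays [i].
/t/ (word-final) is in the target of rule 1 but the environment (immediately before a consonant) is not met → [t].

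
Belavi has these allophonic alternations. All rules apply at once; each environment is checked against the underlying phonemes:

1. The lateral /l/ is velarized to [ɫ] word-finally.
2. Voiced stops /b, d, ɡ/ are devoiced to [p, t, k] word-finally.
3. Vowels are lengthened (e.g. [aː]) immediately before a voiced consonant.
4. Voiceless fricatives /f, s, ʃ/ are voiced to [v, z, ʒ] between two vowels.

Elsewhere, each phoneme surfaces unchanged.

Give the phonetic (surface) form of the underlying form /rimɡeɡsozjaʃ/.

/r/ stays [r].
/i/ meets the environment for rule 3 (before a voiced consonant) → [iː].
/m/ stays [m].
/ɡ/ (between /m/ and /e/) is in the target of rule 2 but the environment (word-finally) is not met → [ɡ].
/e/ — between /ɡ/ and /ɡ/, before a voiced consonant — surfaces as [eː] (rule 3).
/ɡ/ (between /e/ and /s/): rule 2 targets it, but not word-finally → unchanged [ɡ].
/s/ (between /ɡ/ and /o/) is in the target of rule 4 but the environment (between two vowels) is not met → [s].
/o/ (between /s/ and /z/): before a voiced consonant, so rule 3 applies → [oː].
/z/ (between /o/ and /j/): no rule targets it → [z].
/j/ (between /z/ and /a/) is unaffected → [j].
/a/ (between /j/ and /ʃ/): rule 3 targets it, but not before a voiced consonant → unchanged [a].
/ʃ/ (word-final) is in the target of rule 4 but the environment (between two vowels) is not met → [ʃ].

[riːmɡeːɡsoːzjaʃ]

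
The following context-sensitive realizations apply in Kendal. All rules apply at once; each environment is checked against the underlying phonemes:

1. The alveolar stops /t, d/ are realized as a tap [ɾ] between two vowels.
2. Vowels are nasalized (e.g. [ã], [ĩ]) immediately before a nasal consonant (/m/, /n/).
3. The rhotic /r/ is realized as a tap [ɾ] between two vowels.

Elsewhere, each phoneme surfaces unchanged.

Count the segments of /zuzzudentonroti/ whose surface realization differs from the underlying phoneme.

4

Segments that undergo a rule: /d/ → [ɾ] (rule 1); /e/ → [ẽ] (rule 2); /o/ → [õ] (rule 2); /t/ → [ɾ] (rule 1).
All other segments surface unchanged.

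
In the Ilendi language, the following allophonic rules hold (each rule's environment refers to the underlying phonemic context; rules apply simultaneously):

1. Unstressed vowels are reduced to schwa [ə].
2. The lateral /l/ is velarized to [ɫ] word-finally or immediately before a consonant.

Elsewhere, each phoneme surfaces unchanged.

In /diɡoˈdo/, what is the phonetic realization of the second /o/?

/o/ (word-final) is in the target of rule 1 but the environment (in an unstressed syllable) is not met → [o].

[o]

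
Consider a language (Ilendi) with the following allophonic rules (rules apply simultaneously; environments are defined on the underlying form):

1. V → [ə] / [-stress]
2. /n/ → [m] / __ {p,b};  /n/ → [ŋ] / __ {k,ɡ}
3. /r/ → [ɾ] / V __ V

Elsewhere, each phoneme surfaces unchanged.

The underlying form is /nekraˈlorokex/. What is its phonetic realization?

[nəkrəˈloɾəkəx]

/n/ (word-initial) is in the target of rule 2 but the environment (before a labial or velar stop) is not met → [n].
/e/ (between /n/ and /k/): in an unstressed syllable, so rule 1 applies → [ə].
/k/ (between /e/ and /r/) is unaffected → [k].
/r/ (between /k/ and /a/) fails the environment for rule 3, so it stays [r].
Rule 1 applies to /a/ (between /r/ and /l/: in an unstressed syllable) → [ə].
/l/ (between /a/ and /o/) is unaffected → [l].
/o/ — between /l/ and /r/; rule 1 does not apply here → [o].
/r/ (between /o/ and /o/): between two vowels, so rule 3 applies → [ɾ].
/o/ (between /r/ and /k/) occurs in an unstressed syllable → [ə] by rule 1.
/k/ — not in any rule's target class → [k].
/e/ (between /k/ and /x/): in an unstressed syllable, so rule 1 applies → [ə].
/x/ (word-final): no rule targets it → [x].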